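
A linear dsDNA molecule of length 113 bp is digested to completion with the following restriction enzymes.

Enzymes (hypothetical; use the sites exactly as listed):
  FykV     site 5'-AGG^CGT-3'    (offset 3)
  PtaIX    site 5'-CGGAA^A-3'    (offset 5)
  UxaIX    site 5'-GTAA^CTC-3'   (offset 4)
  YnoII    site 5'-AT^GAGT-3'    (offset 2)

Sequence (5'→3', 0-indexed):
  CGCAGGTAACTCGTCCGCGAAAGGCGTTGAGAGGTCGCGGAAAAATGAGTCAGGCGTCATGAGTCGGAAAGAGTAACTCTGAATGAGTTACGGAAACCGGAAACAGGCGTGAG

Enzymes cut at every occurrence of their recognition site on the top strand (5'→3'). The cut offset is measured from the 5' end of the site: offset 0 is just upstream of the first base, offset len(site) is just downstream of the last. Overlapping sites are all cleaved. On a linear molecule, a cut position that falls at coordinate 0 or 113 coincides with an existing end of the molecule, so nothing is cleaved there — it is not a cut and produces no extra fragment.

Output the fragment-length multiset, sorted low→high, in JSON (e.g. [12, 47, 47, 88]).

[4,5,6,6,7,7,8,8,9,9,11,15,18]

Site scan:
  FykV AGGCGT/3: at [21, 51, 104] ⇒ [24, 54, 107]
  PtaIX CGGAAA/5: at [37, 64, 90, 97] ⇒ [42, 69, 95, 102]
  UxaIX GTAACTC/4: at [5, 72] ⇒ [9, 76]
  YnoII ATGAGT/2: at [44, 58, 82] ⇒ [46, 60, 84]

All cut coordinates (distinct, sorted): [9, 24, 42, 46, 54, 60, 69, 76, 84, 95, 102, 107]

Fragment lengths:
  [0,9): 9 bp
  [9,24): 15 bp
  [24,42): 18 bp
  [42,46): 4 bp
  [46,54): 8 bp
  [54,60): 6 bp
  [60,69): 9 bp
  [69,76): 7 bp
  [76,84): 8 bp
  [84,95): 11 bp
  [95,102): 7 bp
  [102,107): 5 bp
  [107,113): 6 bp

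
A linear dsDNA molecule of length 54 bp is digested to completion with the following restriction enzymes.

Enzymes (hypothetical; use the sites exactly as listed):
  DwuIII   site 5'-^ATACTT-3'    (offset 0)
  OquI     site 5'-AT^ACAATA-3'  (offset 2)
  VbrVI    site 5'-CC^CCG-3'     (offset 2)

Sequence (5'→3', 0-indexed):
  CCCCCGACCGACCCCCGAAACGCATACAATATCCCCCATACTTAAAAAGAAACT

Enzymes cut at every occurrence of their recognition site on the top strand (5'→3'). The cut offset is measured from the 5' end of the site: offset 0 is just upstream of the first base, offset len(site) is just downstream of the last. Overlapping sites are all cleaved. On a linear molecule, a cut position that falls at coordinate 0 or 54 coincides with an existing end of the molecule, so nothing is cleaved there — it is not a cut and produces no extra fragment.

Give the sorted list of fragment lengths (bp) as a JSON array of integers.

Per-enzyme occurrences:
  DwuIII ATACTT/0: at [37] ⇒ [37]
  OquI ATACAATA/2: at [23] ⇒ [25]
  VbrVI CCCCG/2: at [1, 12] ⇒ [3, 14]

All cut coordinates (distinct, sorted): [3, 14, 25, 37]

Fragments:
  [0,3): 3 bp
  [3,14): 11 bp
  [14,25): 11 bp
  [25,37): 12 bp
  [37,54): 17 bp

[3,11,11,12,17]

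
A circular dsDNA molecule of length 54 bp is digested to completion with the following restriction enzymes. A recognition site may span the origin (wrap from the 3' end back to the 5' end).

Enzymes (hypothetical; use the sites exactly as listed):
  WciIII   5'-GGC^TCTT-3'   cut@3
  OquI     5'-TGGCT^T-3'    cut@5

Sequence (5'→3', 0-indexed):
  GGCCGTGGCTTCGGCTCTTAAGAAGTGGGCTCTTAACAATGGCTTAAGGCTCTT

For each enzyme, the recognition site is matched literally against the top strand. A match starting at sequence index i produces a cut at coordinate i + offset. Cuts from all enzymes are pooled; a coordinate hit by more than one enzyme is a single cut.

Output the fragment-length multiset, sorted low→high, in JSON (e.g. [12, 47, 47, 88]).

[5,6,14,14,15]

Per-enzyme occurrences:
  WciIII GGCTCTT/3: at [12, 27, 47] ⇒ [15, 30, 50]
  OquI TGGCTT/5: at [5, 39] ⇒ [10, 44]

Pooled cuts: [10, 15, 30, 44, 50]

Fragments:
  10→15: 5 bp
  15→30: 15 bp
  30→44: 14 bp
  44→50: 6 bp
  50→10 (wrap): 54-50+10 = 14 bp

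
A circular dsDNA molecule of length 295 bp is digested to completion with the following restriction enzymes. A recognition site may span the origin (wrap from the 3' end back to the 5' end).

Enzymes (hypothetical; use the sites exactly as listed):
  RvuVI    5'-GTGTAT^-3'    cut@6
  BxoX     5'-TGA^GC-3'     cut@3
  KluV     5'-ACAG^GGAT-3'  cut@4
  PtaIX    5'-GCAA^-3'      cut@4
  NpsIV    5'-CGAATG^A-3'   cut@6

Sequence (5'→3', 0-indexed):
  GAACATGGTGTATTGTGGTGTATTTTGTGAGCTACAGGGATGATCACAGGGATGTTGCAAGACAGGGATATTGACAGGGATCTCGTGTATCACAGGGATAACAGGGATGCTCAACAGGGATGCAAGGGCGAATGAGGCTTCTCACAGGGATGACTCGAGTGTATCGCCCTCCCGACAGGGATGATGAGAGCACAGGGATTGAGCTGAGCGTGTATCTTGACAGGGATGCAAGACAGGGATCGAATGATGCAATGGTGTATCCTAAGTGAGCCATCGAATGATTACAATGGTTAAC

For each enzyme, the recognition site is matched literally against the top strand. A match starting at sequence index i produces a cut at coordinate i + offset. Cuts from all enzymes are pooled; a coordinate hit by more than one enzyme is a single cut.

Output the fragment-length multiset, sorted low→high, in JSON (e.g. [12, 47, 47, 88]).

Scan for sites:
  RvuVI GTGTAT/6: at [7, 17, 84, 158, 209, 254] ⇒ [13, 23, 90, 164, 215, 260]
  BxoX TGAGC/3: at [27, 199, 204, 266] ⇒ [30, 202, 207, 269]
  KluV ACAGGGAT/4: at [33, 45, 61, 73, 91, 100, 113, 143, 174, 191, 219, 232] ⇒ [37, 49, 65, 77, 95, 104, 117, 147, 178, 195, 223, 236]
  PtaIX GCAA/4: at [56, 121, 227, 248] ⇒ [60, 125, 231, 252]
  NpsIV CGAATGA/6: at [128, 240, 274] ⇒ [134, 246, 280]

All cut coordinates (distinct, sorted): [13, 23, 30, 37, 49, 60, 65, 77, 90, 95, 104, 117, 125, 134, 147, 164, 178, 195, 202, 207, 215, 223, 231, 236, 246, 252, 260, 269, 280]

Fragment lengths:
  13→23: 10 bp
  23→30: 7 bp
  30→37: 7 bp
  37→49: 12 bp
  49→60: 11 bp
  60→65: 5 bp
  65→77: 12 bp
  77→90: 13 bp
  90→95: 5 bp
  95→104: 9 bp
  104→117: 13 bp
  117→125: 8 bp
  125→134: 9 bp
  134→147: 13 bp
  147→164: 17 bp
  164→178: 14 bp
  178→195: 17 bp
  195→202: 7 bp
  202→207: 5 bp
  207→215: 8 bp
  215→223: 8 bp
  223→231: 8 bp
  231→236: 5 bp
  236→246: 10 bp
  246→252: 6 bp
  252→260: 8 bp
  260→269: 9 bp
  269→280: 11 bp
  280→13 (wrap): 295-280+13 = 28 bp

[5,5,5,5,6,7,7,7,8,8,8,8,8,9,9,9,10,10,11,11,12,12,13,13,13,14,17,17,28]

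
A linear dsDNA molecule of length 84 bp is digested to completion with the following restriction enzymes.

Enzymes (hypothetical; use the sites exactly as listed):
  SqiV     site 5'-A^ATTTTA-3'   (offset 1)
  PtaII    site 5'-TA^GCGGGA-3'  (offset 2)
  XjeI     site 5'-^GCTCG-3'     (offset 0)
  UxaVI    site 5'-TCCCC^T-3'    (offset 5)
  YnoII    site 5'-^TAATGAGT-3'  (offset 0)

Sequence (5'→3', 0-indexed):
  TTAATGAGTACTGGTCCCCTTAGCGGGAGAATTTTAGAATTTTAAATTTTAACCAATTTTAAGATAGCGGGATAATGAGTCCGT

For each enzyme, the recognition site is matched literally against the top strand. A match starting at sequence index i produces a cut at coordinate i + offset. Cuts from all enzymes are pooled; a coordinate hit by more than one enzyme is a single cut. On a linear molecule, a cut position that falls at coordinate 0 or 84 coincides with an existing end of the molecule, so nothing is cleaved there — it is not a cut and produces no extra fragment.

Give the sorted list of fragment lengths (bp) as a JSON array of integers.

[1,3,6,7,8,8,10,11,12,18]

Scan for sites:
  SqiV AATTTTA/1: at [29, 37, 44, 54] ⇒ [30, 38, 45, 55]
  PtaII TAGCGGGA/2: at [20, 64] ⇒ [22, 66]
  XjeI (GCTCG, off=0): no sites
  UxaVI TCCCCT/5: at [14] ⇒ [19]
  YnoII TAATGAGT/0: at [1, 72] ⇒ [1, 72]

All cut coordinates (distinct, sorted): [1, 19, 22, 30, 38, 45, 55, 66, 72]

Fragment lengths:
  [0,1): 1 bp
  [1,19): 18 bp
  [19,22): 3 bp
  [22,30): 8 bp
  [30,38): 8 bp
  [38,45): 7 bp
  [45,55): 10 bp
  [55,66): 11 bp
  [66,72): 6 bp
  [72,84): 12 bp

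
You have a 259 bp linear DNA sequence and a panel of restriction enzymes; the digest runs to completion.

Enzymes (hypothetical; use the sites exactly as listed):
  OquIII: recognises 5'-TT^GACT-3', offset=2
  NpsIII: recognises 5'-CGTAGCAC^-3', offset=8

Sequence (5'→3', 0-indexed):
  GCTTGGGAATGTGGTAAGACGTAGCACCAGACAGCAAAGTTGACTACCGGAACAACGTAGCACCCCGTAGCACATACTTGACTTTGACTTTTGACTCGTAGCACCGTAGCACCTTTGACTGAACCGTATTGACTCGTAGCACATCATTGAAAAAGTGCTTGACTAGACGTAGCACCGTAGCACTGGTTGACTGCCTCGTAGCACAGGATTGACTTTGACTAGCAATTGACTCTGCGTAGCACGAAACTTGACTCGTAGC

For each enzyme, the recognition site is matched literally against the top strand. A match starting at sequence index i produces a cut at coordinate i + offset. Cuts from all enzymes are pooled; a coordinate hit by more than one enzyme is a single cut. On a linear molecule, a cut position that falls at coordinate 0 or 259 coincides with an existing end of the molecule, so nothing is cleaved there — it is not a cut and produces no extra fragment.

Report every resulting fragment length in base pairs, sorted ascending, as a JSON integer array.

Per-enzyme occurrences:
  OquIII TTGACT/2: at [39, 77, 83, 90, 114, 128, 158, 186, 208, 214, 225, 247] ⇒ [41, 79, 85, 92, 116, 130, 160, 188, 210, 216, 227, 249]
  NpsIII CGTAGCAC/8: at [19, 55, 65, 96, 104, 134, 167, 175, 196, 234] ⇒ [27, 63, 73, 104, 112, 142, 175, 183, 204, 242]

Pooled cuts: [27, 41, 63, 73, 79, 85, 92, 104, 112, 116, 130, 142, 160, 175, 183, 188, 204, 210, 216, 227, 242, 249]

Fragments:
  [0,27): 27 bp
  [27,41): 14 bp
  [41,63): 22 bp
  [63,73): 10 bp
  [73,79): 6 bp
  [79,85): 6 bp
  [85,92): 7 bp
  [92,104): 12 bp
  [104,112): 8 bp
  [112,116): 4 bp
  [116,130): 14 bp
  [130,142): 12 bp
  [142,160): 18 bp
  [160,175): 15 bp
  [175,183): 8 bp
  [183,188): 5 bp
  [188,204): 16 bp
  [204,210): 6 bp
  [210,216): 6 bp
  [216,227): 11 bp
  [227,242): 15 bp
  [242,249): 7 bp
  [249,259): 10 bp

[4,5,6,6,6,6,7,7,8,8,10,10,11,12,12,14,14,15,15,16,18,22,27]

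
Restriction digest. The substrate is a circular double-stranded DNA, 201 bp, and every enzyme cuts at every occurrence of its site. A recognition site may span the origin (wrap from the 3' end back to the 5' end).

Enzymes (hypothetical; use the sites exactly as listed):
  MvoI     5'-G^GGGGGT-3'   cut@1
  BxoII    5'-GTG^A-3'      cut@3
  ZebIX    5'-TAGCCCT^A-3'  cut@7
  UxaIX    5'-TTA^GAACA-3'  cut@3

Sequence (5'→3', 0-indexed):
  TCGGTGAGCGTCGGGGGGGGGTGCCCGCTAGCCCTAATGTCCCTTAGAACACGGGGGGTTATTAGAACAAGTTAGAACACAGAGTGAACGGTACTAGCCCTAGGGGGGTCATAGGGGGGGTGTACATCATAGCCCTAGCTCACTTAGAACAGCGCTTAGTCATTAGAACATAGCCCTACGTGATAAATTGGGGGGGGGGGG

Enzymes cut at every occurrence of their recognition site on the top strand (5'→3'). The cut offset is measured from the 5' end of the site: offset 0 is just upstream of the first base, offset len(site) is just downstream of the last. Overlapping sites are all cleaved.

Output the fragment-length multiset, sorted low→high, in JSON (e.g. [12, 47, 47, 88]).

[2,5,7,10,10,10,11,11,11,12,12,12,14,15,19,19,21]

Site scan:
  MvoI (GGGGGGT, off=1): starts [15, 52, 102, 114, 195] → cuts [16, 53, 103, 115, 196]
  BxoII (GTGA, off=3): starts [3, 83, 179] → cuts [6, 86, 182]
  ZebIX (TAGCCCTA, off=7): starts [28, 94, 129, 170] → cuts [35, 101, 136, 177]
  UxaIX (TTAGAACA, off=3): starts [43, 61, 71, 143, 162] → cuts [46, 64, 74, 146, 165]

Pooled cuts: [6, 16, 35, 46, 53, 64, 74, 86, 101, 103, 115, 136, 146, 165, 177, 182, 196]

Fragment lengths:
  6→16: 10 bp
  16→35: 19 bp
  35→46: 11 bp
  46→53: 7 bp
  53→64: 11 bp
  64→74: 10 bp
  74→86: 12 bp
  86→101: 15 bp
  101→103: 2 bp
  103→115: 12 bp
  115→136: 21 bp
  136→146: 10 bp
  146→165: 19 bp
  165→177: 12 bp
  177→182: 5 bp
  182→196: 14 bp
  196→6 (wrap): 201-196+6 = 11 bp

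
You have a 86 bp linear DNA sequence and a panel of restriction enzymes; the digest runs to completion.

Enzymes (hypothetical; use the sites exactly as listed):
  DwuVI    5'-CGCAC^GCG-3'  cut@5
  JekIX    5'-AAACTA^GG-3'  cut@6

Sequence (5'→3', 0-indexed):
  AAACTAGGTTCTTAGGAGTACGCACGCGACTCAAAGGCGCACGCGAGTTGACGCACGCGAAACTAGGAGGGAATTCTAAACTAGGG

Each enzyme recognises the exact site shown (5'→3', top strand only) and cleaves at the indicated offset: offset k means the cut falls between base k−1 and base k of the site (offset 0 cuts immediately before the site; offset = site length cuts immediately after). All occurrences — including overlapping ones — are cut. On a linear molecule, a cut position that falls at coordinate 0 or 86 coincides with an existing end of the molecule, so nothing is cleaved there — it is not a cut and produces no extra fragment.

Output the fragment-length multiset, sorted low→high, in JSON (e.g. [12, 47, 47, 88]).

[3,6,9,14,17,18,19]

Per-enzyme occurrences:
  DwuVI CGCACGCG/5: at [20, 37, 51] ⇒ [25, 42, 56]
  JekIX AAACTAGG/6: at [0, 59, 77] ⇒ [6, 65, 83]

Pooled cuts: [6, 25, 42, 56, 65, 83]

Fragments:
  [0,6): 6 bp
  [6,25): 19 bp
  [25,42): 17 bp
  [42,56): 14 bp
  [56,65): 9 bp
  [65,83): 18 bp
  [83,86): 3 bp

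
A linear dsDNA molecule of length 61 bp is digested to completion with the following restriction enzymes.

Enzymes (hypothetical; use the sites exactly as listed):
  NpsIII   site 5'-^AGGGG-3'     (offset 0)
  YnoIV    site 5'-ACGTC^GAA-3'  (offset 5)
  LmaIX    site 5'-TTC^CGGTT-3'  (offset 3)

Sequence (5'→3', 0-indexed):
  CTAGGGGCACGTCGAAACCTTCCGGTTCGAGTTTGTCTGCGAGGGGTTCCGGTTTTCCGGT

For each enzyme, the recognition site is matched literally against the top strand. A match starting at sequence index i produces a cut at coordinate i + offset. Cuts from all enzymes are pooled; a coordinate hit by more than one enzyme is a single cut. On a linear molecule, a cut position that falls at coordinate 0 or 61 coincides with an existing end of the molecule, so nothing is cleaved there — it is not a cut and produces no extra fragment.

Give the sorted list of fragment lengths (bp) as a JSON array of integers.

Per-enzyme occurrences:
  NpsIII (AGGGG, off=0): starts [2, 41] → cuts [2, 41]
  YnoIV (ACGTCGAA, off=5): starts [8] → cuts [13]
  LmaIX (TTCCGGTT, off=3): starts [19, 46] → cuts [22, 49]

All cut coordinates (distinct, sorted): [2, 13, 22, 41, 49]

Fragments:
  [0,2): 2 bp
  [2,13): 11 bp
  [13,22): 9 bp
  [22,41): 19 bp
  [41,49): 8 bp
  [49,61): 12 bp

[2,8,9,11,12,19]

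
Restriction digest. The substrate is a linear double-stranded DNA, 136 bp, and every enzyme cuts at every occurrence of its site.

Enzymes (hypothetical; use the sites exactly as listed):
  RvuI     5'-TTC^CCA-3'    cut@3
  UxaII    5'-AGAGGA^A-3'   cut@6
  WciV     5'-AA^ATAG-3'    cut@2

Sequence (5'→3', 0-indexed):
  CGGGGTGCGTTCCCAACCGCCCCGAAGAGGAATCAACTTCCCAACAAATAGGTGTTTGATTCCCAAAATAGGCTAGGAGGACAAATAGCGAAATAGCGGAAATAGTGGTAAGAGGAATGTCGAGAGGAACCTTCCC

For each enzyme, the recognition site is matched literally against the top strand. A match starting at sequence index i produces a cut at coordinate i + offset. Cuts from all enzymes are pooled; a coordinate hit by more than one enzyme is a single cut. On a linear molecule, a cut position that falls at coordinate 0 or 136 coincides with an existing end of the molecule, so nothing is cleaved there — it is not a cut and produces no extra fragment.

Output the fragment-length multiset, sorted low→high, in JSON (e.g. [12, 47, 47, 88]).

[5,7,8,8,9,9,12,12,15,15,17,19]

Scan for sites:
  RvuI TTCCCA/3: at [9, 37, 59] ⇒ [12, 40, 62]
  UxaII AGAGGAA/6: at [25, 110, 122] ⇒ [31, 116, 128]
  WciV AAATAG/2: at [45, 65, 82, 90, 99] ⇒ [47, 67, 84, 92, 101]

All cut coordinates (distinct, sorted): [12, 31, 40, 47, 62, 67, 84, 92, 101, 116, 128]

Fragment lengths:
  [0,12): 12 bp
  [12,31): 19 bp
  [31,40): 9 bp
  [40,47): 7 bp
  [47,62): 15 bp
  [62,67): 5 bp
  [67,84): 17 bp
  [84,92): 8 bp
  [92,101): 9 bp
  [101,116): 15 bp
  [116,128): 12 bp
  [128,136): 8 bp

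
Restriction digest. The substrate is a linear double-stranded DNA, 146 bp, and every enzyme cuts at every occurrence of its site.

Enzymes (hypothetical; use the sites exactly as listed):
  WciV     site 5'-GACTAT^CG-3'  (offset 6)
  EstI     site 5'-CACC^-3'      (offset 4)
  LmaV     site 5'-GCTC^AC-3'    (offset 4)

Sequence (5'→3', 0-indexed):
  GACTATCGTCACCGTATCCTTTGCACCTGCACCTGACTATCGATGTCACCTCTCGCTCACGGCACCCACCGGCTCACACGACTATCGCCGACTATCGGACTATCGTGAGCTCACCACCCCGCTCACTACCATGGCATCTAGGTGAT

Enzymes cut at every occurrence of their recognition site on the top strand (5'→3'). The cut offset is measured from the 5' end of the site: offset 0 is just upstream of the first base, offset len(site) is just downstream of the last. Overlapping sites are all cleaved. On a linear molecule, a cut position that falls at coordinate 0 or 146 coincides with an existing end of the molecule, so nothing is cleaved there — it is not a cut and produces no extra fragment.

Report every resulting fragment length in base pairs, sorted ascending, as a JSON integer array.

Per-enzyme occurrences:
  WciV GACTATCG/6: at [0, 34, 79, 89, 97] ⇒ [6, 40, 85, 95, 103]
  EstI CACC/4: at [9, 23, 29, 46, 62, 66, 111, 114] ⇒ [13, 27, 33, 50, 66, 70, 115, 118]
  LmaV GCTCAC/4: at [54, 71, 108, 120] ⇒ [58, 75, 112, 124]

Pooled cuts: [6, 13, 27, 33, 40, 50, 58, 66, 70, 75, 85, 95, 103, 112, 115, 118, 124]

Fragment lengths:
  [0,6): 6 bp
  [6,13): 7 bp
  [13,27): 14 bp
  [27,33): 6 bp
  [33,40): 7 bp
  [40,50): 10 bp
  [50,58): 8 bp
  [58,66): 8 bp
  [66,70): 4 bp
  [70,75): 5 bp
  [75,85): 10 bp
  [85,95): 10 bp
  [95,103): 8 bp
  [103,112): 9 bp
  [112,115): 3 bp
  [115,118): 3 bp
  [118,124): 6 bp
  [124,146): 22 bp

[3,3,4,5,6,6,6,7,7,8,8,8,9,10,10,10,14,22]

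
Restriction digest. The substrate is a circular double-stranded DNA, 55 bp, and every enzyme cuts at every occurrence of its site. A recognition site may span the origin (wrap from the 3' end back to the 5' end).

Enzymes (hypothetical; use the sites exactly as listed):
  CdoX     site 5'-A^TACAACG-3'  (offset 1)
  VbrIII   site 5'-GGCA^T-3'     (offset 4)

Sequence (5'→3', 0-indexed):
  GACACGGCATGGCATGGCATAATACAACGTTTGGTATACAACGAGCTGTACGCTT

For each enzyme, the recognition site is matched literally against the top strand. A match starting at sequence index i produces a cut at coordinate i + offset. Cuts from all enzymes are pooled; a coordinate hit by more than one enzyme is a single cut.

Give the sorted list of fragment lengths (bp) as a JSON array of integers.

[3,5,5,14,28]

Site scan:
  CdoX (ATACAACG, off=1): starts [21, 35] → cuts [22, 36]
  VbrIII (GGCAT, off=4): starts [5, 10, 15] → cuts [9, 14, 19]

All cut coordinates (distinct, sorted): [9, 14, 19, 22, 36]

Fragment lengths:
  9→14: 5 bp
  14→19: 5 bp
  19→22: 3 bp
  22→36: 14 bp
  36→9 (wrap): 55-36+9 = 28 bp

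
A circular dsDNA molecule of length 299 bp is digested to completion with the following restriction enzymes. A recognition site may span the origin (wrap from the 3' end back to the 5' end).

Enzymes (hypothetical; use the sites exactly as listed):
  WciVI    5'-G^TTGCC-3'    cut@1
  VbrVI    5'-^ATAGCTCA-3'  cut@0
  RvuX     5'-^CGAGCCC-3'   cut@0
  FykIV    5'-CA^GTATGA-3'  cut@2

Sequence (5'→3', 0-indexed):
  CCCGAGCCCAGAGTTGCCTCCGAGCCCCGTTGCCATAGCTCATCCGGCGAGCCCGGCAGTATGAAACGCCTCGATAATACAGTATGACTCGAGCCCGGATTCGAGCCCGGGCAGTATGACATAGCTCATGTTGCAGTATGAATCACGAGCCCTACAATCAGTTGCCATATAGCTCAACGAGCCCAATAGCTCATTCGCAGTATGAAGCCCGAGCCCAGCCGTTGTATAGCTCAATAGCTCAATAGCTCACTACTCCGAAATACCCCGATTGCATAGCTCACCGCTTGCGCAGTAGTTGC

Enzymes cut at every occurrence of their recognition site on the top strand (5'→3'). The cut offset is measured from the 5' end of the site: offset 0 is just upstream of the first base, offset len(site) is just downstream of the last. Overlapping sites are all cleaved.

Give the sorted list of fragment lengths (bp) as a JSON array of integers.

[5,6,7,7,7,8,8,8,8,9,9,10,10,11,11,12,12,13,14,15,16,16,23,23,31]

Per-enzyme occurrences:
  WciVI (GTTGCC, off=1): starts [12, 28, 160, 294] → cuts [13, 29, 161, 295]
  VbrVI (ATAGCTCA, off=0): starts [34, 120, 168, 185, 225, 233, 241, 272] → cuts [34, 120, 168, 185, 225, 233, 241, 272]
  RvuX (CGAGCCC, off=0): starts [2, 20, 47, 89, 101, 145, 177, 209] → cuts [2, 20, 47, 89, 101, 145, 177, 209]
  FykIV (CAGTATGA, off=2): starts [56, 79, 111, 133, 197] → cuts [58, 81, 113, 135, 199]

All cut coordinates (distinct, sorted): [2, 13, 20, 29, 34, 47, 58, 81, 89, 101, 113, 120, 135, 145, 161, 168, 177, 185, 199, 209, 225, 233, 241, 272, 295]

Fragments:
  2→13: 11 bp
  13→20: 7 bp
  20→29: 9 bp
  29→34: 5 bp
  34→47: 13 bp
  47→58: 11 bp
  58→81: 23 bp
  81→89: 8 bp
  89→101: 12 bp
  101→113: 12 bp
  113→120: 7 bp
  120→135: 15 bp
  135→145: 10 bp
  145→161: 16 bp
  161→168: 7 bp
  168→177: 9 bp
  177→185: 8 bp
  185→199: 14 bp
  199→209: 10 bp
  209→225: 16 bp
  225→233: 8 bp
  233→241: 8 bp
  241→272: 31 bp
  272→295: 23 bp
  295→2 (wrap): 299-295+2 = 6 bp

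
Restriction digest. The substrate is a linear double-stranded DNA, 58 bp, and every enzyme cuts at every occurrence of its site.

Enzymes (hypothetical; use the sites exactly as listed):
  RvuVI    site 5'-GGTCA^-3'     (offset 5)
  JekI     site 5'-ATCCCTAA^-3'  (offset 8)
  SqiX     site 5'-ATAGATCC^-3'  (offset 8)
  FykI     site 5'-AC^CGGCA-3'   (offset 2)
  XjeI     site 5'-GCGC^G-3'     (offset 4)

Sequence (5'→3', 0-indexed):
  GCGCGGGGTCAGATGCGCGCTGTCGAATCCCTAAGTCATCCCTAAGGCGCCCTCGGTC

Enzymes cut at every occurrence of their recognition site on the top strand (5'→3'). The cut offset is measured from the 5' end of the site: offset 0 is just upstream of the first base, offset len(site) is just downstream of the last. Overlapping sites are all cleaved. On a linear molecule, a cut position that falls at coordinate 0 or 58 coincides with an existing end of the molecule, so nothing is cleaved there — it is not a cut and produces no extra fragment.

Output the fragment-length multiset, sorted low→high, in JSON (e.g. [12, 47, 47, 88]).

Scan for sites:
  RvuVI (GGTCA, off=5): starts [6] → cuts [11]
  JekI (ATCCCTAA, off=8): starts [26, 37] → cuts [34, 45]
  SqiX (ATAGATCC, off=8): no sites
  FykI (ACCGGCA, off=2): no sites
  XjeI (GCGCG, off=4): starts [0, 14] → cuts [4, 18]

All cut coordinates (distinct, sorted): [4, 11, 18, 34, 45]

Fragment lengths:
  [0,4): 4 bp
  [4,11): 7 bp
  [11,18): 7 bp
  [18,34): 16 bp
  [34,45): 11 bp
  [45,58): 13 bp

[4,7,7,11,13,16]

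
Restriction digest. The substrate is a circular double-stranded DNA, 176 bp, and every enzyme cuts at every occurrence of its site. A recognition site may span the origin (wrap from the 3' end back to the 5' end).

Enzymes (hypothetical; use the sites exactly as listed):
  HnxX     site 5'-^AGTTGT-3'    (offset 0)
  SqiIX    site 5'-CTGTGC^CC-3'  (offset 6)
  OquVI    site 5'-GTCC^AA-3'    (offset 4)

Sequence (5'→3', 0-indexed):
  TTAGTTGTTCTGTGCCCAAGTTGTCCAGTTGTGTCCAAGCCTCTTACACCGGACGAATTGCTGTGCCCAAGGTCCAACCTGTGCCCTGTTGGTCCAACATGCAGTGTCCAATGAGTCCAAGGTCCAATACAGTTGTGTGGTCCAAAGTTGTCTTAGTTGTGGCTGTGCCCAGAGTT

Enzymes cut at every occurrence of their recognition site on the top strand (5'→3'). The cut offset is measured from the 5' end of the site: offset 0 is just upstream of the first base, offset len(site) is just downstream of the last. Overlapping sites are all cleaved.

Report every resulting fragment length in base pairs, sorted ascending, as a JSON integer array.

[2,3,5,7,8,9,9,9,9,10,10,11,13,13,14,14,30]

Scan for sites:
  HnxX (AGTTGT, off=0): starts [2, 18, 26, 130, 145, 154] → cuts [2, 18, 26, 130, 145, 154]
  SqiIX (CTGTGCCC, off=6): starts [9, 60, 78, 162] → cuts [15, 66, 84, 168]
  OquVI (GTCCAA, off=4): starts [32, 71, 91, 105, 114, 121, 139] → cuts [36, 75, 95, 109, 118, 125, 143]

All cut coordinates (distinct, sorted): [2, 15, 18, 26, 36, 66, 75, 84, 95, 109, 118, 125, 130, 143, 145, 154, 168]

Fragments:
  2→15: 13 bp
  15→18: 3 bp
  18→26: 8 bp
  26→36: 10 bp
  36→66: 30 bp
  66→75: 9 bp
  75→84: 9 bp
  84→95: 11 bp
  95→109: 14 bp
  109→118: 9 bp
  118→125: 7 bp
  125→130: 5 bp
  130→143: 13 bp
  143→145: 2 bp
  145→154: 9 bp
  154→168: 14 bp
  168→2 (wrap): 176-168+2 = 10 bp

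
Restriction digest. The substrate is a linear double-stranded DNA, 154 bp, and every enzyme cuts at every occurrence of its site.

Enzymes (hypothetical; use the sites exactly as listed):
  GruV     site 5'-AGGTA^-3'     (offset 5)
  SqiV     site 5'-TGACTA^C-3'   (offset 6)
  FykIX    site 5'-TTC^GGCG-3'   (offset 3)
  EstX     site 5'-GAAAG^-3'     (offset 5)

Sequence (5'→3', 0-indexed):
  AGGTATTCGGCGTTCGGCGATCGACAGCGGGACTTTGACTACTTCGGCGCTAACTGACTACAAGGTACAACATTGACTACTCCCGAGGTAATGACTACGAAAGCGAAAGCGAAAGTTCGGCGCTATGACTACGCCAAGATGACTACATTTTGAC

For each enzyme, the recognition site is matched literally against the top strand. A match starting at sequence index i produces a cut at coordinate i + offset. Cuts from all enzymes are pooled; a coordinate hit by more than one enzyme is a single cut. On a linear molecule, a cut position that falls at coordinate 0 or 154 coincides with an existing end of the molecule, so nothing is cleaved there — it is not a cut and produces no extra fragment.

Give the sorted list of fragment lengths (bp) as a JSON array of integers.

Per-enzyme occurrences:
  GruV (AGGTA, off=5): starts [0, 62, 85] → cuts [5, 67, 90]
  SqiV (TGACTAC, off=6): starts [35, 54, 73, 91, 125, 139] → cuts [41, 60, 79, 97, 131, 145]
  FykIX (TTCGGCG, off=3): starts [5, 12, 42, 115] → cuts [8, 15, 45, 118]
  EstX (GAAAG, off=5): starts [98, 104, 110] → cuts [103, 109, 115]

Pooled cuts: [5, 8, 15, 41, 45, 60, 67, 79, 90, 97, 103, 109, 115, 118, 131, 145]

Fragment lengths:
  [0,5): 5 bp
  [5,8): 3 bp
  [8,15): 7 bp
  [15,41): 26 bp
  [41,45): 4 bp
  [45,60): 15 bp
  [60,67): 7 bp
  [67,79): 12 bp
  [79,90): 11 bp
  [90,97): 7 bp
  [97,103): 6 bp
  [103,109): 6 bp
  [109,115): 6 bp
  [115,118): 3 bp
  [118,131): 13 bp
  [131,145): 14 bp
  [145,154): 9 bp

[3,3,4,5,6,6,6,7,7,7,9,11,12,13,14,15,26]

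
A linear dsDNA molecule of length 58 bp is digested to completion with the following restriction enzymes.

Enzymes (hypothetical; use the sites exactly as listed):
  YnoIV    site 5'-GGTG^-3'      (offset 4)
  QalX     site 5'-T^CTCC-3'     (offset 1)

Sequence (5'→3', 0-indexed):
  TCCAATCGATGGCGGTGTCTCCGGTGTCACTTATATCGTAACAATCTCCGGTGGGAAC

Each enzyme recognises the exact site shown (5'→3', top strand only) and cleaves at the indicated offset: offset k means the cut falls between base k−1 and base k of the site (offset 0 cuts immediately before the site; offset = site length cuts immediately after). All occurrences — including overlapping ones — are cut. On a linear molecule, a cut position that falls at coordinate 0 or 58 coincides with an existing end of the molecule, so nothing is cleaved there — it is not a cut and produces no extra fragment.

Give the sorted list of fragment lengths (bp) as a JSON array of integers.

[1,5,8,8,17,19]

Site scan:
  YnoIV (GGTG, off=4): starts [13, 22, 49] → cuts [17, 26, 53]
  QalX (TCTCC, off=1): starts [17, 44] → cuts [18, 45]

Pooled cuts: [17, 18, 26, 45, 53]

Fragments:
  [0,17): 17 bp
  [17,18): 1 bp
  [18,26): 8 bp
  [26,45): 19 bp
  [45,53): 8 bp
  [53,58): 5 bp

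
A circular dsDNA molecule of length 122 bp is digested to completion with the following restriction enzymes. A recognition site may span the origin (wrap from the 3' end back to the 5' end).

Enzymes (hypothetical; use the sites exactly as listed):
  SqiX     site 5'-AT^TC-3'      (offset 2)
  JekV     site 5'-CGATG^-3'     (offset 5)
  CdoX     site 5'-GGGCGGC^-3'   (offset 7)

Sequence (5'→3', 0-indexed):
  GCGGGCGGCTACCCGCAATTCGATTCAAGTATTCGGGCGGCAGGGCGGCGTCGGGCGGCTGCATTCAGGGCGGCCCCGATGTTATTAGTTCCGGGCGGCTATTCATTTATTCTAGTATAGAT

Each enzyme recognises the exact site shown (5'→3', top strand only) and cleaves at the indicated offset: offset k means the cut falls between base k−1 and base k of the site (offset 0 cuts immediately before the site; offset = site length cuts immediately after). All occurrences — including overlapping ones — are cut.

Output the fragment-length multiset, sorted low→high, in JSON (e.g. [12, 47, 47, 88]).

[3,5,5,7,8,8,8,9,10,10,10,18,21]

Scan for sites:
  SqiX (ATTC, off=2): starts [17, 22, 30, 62, 100, 108] → cuts [19, 24, 32, 64, 102, 110]
  JekV (CGATG, off=5): starts [76] → cuts [81]
  CdoX (GGGCGGC, off=7): starts [2, 34, 42, 52, 67, 92] → cuts [9, 41, 49, 59, 74, 99]

All cut coordinates (distinct, sorted): [9, 19, 24, 32, 41, 49, 59, 64, 74, 81, 99, 102, 110]

Fragment lengths:
  9→19: 10 bp
  19→24: 5 bp
  24→32: 8 bp
  32→41: 9 bp
  41→49: 8 bp
  49→59: 10 bp
  59→64: 5 bp
  64→74: 10 bp
  74→81: 7 bp
  81→99: 18 bp
  99→102: 3 bp
  102→110: 8 bp
  110→9 (wrap): 122-110+9 = 21 bp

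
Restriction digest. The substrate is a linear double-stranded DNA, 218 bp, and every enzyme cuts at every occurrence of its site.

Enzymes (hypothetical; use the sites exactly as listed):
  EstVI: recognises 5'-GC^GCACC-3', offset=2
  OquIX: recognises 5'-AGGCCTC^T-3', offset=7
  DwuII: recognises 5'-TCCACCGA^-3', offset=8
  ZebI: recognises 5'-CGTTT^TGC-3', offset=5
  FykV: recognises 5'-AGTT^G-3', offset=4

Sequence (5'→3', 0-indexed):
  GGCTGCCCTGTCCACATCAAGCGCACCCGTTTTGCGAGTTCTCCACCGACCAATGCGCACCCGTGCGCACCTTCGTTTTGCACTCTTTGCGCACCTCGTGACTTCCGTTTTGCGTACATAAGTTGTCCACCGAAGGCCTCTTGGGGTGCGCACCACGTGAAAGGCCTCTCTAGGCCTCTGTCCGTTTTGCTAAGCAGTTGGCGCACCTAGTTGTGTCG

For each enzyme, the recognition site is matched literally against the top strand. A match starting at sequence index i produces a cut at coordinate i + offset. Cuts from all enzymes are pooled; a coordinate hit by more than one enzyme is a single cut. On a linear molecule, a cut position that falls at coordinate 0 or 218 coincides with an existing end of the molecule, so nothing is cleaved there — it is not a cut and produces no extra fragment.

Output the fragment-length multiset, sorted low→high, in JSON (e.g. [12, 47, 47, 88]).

Per-enzyme occurrences:
  EstVI GCGCACC/2: at [20, 54, 64, 88, 147, 200] ⇒ [22, 56, 66, 90, 149, 202]
  OquIX AGGCCTCT/7: at [133, 161, 171] ⇒ [140, 168, 178]
  DwuII TCCACCGA/8: at [41, 125] ⇒ [49, 133]
  ZebI CGTTTTGC/5: at [27, 73, 105, 182] ⇒ [32, 78, 110, 187]
  FykV AGTTG/4: at [120, 195, 208] ⇒ [124, 199, 212]

Pooled cuts: [22, 32, 49, 56, 66, 78, 90, 110, 124, 133, 140, 149, 168, 178, 187, 199, 202, 212]

Fragment lengths:
  [0,22): 22 bp
  [22,32): 10 bp
  [32,49): 17 bp
  [49,56): 7 bp
  [56,66): 10 bp
  [66,78): 12 bp
  [78,90): 12 bp
  [90,110): 20 bp
  [110,124): 14 bp
  [124,133): 9 bp
  [133,140): 7 bp
  [140,149): 9 bp
  [149,168): 19 bp
  [168,178): 10 bp
  [178,187): 9 bp
  [187,199): 12 bp
  [199,202): 3 bp
  [202,212): 10 bp
  [212,218): 6 bp

[3,6,7,7,9,9,9,10,10,10,10,12,12,12,14,17,19,20,22]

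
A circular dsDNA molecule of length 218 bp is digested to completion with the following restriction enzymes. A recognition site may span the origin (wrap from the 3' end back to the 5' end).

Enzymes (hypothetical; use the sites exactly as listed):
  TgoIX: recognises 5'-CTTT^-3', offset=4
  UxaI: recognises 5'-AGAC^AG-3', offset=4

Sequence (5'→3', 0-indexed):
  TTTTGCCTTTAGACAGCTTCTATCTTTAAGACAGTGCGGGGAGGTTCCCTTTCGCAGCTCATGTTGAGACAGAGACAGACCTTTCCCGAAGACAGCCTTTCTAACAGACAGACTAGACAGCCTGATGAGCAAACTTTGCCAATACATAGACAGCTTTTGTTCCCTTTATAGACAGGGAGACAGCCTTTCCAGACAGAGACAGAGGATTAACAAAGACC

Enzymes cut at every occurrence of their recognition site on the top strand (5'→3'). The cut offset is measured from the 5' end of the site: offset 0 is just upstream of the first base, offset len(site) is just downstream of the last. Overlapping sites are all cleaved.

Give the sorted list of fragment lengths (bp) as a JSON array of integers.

[4,5,6,6,6,6,6,7,7,7,8,8,9,9,9,10,13,14,18,19,20,21]

Scan for sites:
  TgoIX CTTT/4: at [6, 23, 48, 80, 96, 133, 153, 163, 184, 217] ⇒ [3, 10, 27, 52, 84, 100, 137, 157, 167, 188]
  UxaI AGACAG/4: at [10, 28, 66, 72, 89, 105, 114, 147, 169, 177, 190, 196] ⇒ [14, 32, 70, 76, 93, 109, 118, 151, 173, 181, 194, 200]

All cut coordinates (distinct, sorted): [3, 10, 14, 27, 32, 52, 70, 76, 84, 93, 100, 109, 118, 137, 151, 157, 167, 173, 181, 188, 194, 200]

Fragments:
  3→10: 7 bp
  10→14: 4 bp
  14→27: 13 bp
  27→32: 5 bp
  32→52: 20 bp
  52→70: 18 bp
  70→76: 6 bp
  76→84: 8 bp
  84→93: 9 bp
  93→100: 7 bp
  100→109: 9 bp
  109→118: 9 bp
  118→137: 19 bp
  137→151: 14 bp
  151→157: 6 bp
  157→167: 10 bp
  167→173: 6 bp
  173→181: 8 bp
  181→188: 7 bp
  188→194: 6 bp
  194→200: 6 bp
  200→3 (wrap): 218-200+3 = 21 bp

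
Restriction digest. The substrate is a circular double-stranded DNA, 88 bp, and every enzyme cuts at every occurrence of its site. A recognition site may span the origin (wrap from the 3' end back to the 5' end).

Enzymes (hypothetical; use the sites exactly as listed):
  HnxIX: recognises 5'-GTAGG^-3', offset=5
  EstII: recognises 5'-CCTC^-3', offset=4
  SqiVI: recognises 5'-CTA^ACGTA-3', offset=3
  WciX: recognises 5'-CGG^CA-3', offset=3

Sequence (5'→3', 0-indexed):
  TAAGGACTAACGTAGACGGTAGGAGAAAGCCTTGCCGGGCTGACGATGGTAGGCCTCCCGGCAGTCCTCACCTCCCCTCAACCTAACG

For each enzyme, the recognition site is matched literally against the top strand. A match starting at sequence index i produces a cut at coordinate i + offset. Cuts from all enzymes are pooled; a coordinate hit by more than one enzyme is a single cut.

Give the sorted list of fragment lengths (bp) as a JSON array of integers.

Scan for sites:
  HnxIX GTAGG/5: at [18, 48] ⇒ [23, 53]
  EstII CCTC/4: at [53, 65, 70, 75] ⇒ [57, 69, 74, 79]
  SqiVI CTAACGTA/3: at [6, 82] ⇒ [9, 85]
  WciX CGGCA/3: at [58] ⇒ [61]

Pooled cuts: [9, 23, 53, 57, 61, 69, 74, 79, 85]

Fragments:
  9→23: 14 bp
  23→53: 30 bp
  53→57: 4 bp
  57→61: 4 bp
  61→69: 8 bp
  69→74: 5 bp
  74→79: 5 bp
  79→85: 6 bp
  85→9 (wrap): 88-85+9 = 12 bp

[4,4,5,5,6,8,12,14,30]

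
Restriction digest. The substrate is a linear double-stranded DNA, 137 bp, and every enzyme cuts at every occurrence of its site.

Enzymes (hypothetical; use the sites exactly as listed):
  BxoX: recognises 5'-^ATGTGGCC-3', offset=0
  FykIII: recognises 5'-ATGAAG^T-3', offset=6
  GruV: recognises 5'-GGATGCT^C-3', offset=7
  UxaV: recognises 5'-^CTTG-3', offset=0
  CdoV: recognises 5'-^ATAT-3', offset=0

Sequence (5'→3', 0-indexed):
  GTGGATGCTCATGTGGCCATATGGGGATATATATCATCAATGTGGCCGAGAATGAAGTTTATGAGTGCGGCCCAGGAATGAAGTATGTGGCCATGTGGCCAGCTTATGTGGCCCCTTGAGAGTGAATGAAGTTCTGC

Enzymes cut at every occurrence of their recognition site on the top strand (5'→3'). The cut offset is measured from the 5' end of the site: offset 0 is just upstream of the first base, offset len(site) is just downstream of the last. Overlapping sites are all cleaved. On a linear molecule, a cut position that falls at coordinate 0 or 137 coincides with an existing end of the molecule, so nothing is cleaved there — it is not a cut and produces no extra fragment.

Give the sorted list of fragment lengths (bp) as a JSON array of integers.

[1,1,2,2,6,8,8,8,9,9,9,13,17,18,26]

Scan for sites:
  BxoX ATGTGGCC/0: at [10, 39, 84, 92, 105] ⇒ [10, 39, 84, 92, 105]
  FykIII ATGAAGT/6: at [51, 77, 125] ⇒ [57, 83, 131]
  GruV GGATGCTC/7: at [2] ⇒ [9]
  UxaV CTTG/0: at [114] ⇒ [114]
  CdoV ATAT/0: at [18, 26, 28, 30] ⇒ [18, 26, 28, 30]

All cut coordinates (distinct, sorted): [9, 10, 18, 26, 28, 30, 39, 57, 83, 84, 92, 105, 114, 131]

Fragment lengths:
  [0,9): 9 bp
  [9,10): 1 bp
  [10,18): 8 bp
  [18,26): 8 bp
  [26,28): 2 bp
  [28,30): 2 bp
  [30,39): 9 bp
  [39,57): 18 bp
  [57,83): 26 bp
  [83,84): 1 bp
  [84,92): 8 bp
  [92,105): 13 bp
  [105,114): 9 bp
  [114,131): 17 bp
  [131,137): 6 bp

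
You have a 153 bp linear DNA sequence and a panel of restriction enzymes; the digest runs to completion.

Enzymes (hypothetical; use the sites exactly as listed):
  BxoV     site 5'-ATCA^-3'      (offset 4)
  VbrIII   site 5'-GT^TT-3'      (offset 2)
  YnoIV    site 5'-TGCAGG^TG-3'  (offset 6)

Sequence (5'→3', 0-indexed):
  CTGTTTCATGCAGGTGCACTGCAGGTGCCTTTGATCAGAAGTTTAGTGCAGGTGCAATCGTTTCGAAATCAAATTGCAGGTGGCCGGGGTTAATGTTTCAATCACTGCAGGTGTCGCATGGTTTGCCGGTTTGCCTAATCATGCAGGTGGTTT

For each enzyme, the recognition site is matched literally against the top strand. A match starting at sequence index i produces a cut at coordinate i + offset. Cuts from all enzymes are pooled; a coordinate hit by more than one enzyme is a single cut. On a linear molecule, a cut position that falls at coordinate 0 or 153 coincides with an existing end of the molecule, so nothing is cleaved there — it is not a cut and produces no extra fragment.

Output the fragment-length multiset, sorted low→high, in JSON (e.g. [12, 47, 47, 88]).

[2,4,4,5,6,7,8,8,9,9,10,10,10,11,11,11,12,16]

Site scan:
  BxoV ATCA/4: at [33, 67, 100, 137] ⇒ [37, 71, 104, 141]
  VbrIII GTTT/2: at [2, 40, 59, 94, 120, 128, 149] ⇒ [4, 42, 61, 96, 122, 130, 151]
  YnoIV TGCAGGTG/6: at [8, 19, 46, 74, 105, 141] ⇒ [14, 25, 52, 80, 111, 147]

All cut coordinates (distinct, sorted): [4, 14, 25, 37, 42, 52, 61, 71, 80, 96, 104, 111, 122, 130, 141, 147, 151]

Fragments:
  [0,4): 4 bp
  [4,14): 10 bp
  [14,25): 11 bp
  [25,37): 12 bp
  [37,42): 5 bp
  [42,52): 10 bp
  [52,61): 9 bp
  [61,71): 10 bp
  [71,80): 9 bp
  [80,96): 16 bp
  [96,104): 8 bp
  [104,111): 7 bp
  [111,122): 11 bp
  [122,130): 8 bp
  [130,141): 11 bp
  [141,147): 6 bp
  [147,151): 4 bp
  [151,153): 2 bp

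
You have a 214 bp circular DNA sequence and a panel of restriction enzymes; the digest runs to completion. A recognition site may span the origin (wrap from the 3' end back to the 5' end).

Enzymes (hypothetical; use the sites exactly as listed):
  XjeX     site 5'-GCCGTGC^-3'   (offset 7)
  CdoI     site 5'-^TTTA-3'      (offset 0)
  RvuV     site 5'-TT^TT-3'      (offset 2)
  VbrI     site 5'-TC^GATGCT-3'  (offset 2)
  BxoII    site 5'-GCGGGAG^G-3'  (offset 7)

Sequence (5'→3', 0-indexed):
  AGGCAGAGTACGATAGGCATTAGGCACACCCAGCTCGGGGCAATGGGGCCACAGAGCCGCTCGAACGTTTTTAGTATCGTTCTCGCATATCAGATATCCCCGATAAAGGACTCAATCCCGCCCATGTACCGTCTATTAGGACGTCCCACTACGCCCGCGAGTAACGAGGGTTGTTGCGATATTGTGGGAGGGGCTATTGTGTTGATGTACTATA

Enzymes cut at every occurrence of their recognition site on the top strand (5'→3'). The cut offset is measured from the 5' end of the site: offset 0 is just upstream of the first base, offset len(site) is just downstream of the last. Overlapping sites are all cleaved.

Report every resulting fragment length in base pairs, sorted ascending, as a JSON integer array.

[1,213]

Scan for sites:
  XjeX (GCCGTGC, off=7): no sites
  CdoI (TTTA, off=0): starts [69] → cuts [69]
  RvuV (TTTT, off=2): starts [67, 68] → cuts [69, 70]
  VbrI (TCGATGCT, off=2): no sites
  BxoII (GCGGGAGG, off=7): no sites

Pooled cuts: [69, 70]

Fragment lengths:
  69→70: 1 bp
  70→69 (wrap): 214-70+69 = 213 bp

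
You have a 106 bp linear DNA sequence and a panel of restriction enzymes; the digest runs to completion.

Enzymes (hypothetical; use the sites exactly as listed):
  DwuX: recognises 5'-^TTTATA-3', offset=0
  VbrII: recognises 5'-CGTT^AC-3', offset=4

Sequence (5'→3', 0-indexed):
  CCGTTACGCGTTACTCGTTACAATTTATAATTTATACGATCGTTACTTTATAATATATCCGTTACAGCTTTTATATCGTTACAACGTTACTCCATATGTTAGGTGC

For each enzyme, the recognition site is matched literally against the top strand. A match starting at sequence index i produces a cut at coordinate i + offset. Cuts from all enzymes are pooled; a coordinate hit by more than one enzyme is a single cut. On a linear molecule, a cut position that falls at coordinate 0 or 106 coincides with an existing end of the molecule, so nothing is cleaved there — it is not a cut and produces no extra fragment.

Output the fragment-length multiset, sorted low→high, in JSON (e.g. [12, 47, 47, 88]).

[2,4,5,6,7,7,7,8,11,14,17,18]

Per-enzyme occurrences:
  DwuX TTTATA/0: at [23, 30, 46, 69] ⇒ [23, 30, 46, 69]
  VbrII CGTTAC/4: at [1, 8, 15, 40, 59, 76, 84] ⇒ [5, 12, 19, 44, 63, 80, 88]

Pooled cuts: [5, 12, 19, 23, 30, 44, 46, 63, 69, 80, 88]

Fragment lengths:
  [0,5): 5 bp
  [5,12): 7 bp
  [12,19): 7 bp
  [19,23): 4 bp
  [23,30): 7 bp
  [30,44): 14 bp
  [44,46): 2 bp
  [46,63): 17 bp
  [63,69): 6 bp
  [69,80): 11 bp
  [80,88): 8 bp
  [88,106): 18 bp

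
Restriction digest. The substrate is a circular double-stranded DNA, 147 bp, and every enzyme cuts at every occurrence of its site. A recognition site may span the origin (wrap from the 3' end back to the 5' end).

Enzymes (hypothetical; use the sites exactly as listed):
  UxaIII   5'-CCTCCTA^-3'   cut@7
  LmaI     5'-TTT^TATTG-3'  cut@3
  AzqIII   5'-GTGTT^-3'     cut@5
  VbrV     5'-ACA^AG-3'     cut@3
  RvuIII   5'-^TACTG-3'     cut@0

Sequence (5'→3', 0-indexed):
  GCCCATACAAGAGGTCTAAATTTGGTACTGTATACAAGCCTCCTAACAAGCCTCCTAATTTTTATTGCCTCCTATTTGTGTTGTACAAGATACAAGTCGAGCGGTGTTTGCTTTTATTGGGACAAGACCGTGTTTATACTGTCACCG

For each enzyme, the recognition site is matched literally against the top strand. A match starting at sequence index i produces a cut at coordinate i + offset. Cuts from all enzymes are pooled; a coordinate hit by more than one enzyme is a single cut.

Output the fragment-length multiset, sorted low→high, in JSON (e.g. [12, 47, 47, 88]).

[2,3,5,5,6,7,8,9,9,10,10,11,12,14,16,20]

Per-enzyme occurrences:
  UxaIII (CCTCCTA, off=7): starts [38, 50, 67] → cuts [45, 57, 74]
  LmaI (TTTTATTG, off=3): starts [59, 111] → cuts [62, 114]
  AzqIII (GTGTT, off=5): starts [77, 103, 129] → cuts [82, 108, 134]
  VbrV (ACAAG, off=3): starts [6, 33, 45, 84, 91, 121] → cuts [9, 36, 48, 87, 94, 124]
  RvuIII (TACTG, off=0): starts [25, 136] → cuts [25, 136]

All cut coordinates (distinct, sorted): [9, 25, 36, 45, 48, 57, 62, 74, 82, 87, 94, 108, 114, 124, 134, 136]

Fragments:
  9→25: 16 bp
  25→36: 11 bp
  36→45: 9 bp
  45→48: 3 bp
  48→57: 9 bp
  57→62: 5 bp
  62→74: 12 bp
  74→82: 8 bp
  82→87: 5 bp
  87→94: 7 bp
  94→108: 14 bp
  108→114: 6 bp
  114→124: 10 bp
  124→134: 10 bp
  134→136: 2 bp
  136→9 (wrap): 147-136+9 = 20 bp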